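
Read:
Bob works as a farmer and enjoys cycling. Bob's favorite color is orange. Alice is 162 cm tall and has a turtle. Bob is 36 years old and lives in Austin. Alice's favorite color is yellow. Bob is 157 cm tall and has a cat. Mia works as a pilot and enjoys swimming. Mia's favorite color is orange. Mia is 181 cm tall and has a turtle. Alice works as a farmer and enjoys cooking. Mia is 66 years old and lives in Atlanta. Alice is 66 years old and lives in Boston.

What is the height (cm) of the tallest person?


Tallest: Mia at 181 cm

181


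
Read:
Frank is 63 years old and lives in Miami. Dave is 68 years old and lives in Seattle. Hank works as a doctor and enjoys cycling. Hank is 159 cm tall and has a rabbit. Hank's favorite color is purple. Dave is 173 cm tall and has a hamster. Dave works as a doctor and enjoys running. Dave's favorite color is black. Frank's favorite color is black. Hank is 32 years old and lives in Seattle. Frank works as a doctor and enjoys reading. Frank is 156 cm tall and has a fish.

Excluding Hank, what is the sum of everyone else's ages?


Sum (excluding Hank): 131

131


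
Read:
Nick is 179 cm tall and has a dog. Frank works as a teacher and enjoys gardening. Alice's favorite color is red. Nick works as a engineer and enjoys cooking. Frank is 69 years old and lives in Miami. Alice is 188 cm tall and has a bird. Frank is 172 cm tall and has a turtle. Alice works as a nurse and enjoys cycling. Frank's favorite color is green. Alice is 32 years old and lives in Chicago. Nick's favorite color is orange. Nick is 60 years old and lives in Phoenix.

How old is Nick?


Nick is 60 years old

60


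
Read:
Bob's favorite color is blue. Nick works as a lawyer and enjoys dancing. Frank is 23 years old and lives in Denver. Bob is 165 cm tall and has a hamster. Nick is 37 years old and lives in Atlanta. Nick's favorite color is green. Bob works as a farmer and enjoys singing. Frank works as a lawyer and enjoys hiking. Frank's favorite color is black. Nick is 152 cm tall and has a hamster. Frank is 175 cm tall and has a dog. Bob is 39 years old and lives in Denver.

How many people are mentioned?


People: Frank, Bob, Nick. Count = 3

3


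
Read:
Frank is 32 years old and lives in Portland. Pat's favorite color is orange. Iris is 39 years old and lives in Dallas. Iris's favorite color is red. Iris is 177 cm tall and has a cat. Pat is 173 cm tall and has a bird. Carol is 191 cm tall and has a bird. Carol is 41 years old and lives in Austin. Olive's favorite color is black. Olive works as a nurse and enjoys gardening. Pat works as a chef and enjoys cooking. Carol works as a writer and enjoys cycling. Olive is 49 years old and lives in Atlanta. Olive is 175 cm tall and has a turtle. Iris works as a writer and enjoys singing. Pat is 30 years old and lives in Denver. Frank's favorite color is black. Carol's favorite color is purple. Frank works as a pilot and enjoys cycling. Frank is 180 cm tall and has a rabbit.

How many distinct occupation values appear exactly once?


Unique occupation values: 3

3


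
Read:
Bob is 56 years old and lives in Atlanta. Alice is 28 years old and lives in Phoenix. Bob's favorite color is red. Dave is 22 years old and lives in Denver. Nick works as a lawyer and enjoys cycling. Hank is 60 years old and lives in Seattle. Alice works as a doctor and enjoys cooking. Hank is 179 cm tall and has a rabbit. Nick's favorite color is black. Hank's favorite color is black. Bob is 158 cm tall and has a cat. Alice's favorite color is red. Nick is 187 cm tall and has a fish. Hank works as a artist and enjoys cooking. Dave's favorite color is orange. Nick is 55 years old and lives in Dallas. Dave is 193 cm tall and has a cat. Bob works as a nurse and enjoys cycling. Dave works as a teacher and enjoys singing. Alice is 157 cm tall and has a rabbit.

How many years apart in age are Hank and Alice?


60 vs 28, diff = 32

32


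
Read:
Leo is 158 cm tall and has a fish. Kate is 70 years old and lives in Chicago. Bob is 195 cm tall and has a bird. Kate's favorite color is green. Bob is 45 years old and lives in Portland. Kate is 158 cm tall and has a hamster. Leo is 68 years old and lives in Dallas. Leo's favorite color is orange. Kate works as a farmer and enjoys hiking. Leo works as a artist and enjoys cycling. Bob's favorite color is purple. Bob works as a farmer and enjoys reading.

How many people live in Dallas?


Count in Dallas: 1

1


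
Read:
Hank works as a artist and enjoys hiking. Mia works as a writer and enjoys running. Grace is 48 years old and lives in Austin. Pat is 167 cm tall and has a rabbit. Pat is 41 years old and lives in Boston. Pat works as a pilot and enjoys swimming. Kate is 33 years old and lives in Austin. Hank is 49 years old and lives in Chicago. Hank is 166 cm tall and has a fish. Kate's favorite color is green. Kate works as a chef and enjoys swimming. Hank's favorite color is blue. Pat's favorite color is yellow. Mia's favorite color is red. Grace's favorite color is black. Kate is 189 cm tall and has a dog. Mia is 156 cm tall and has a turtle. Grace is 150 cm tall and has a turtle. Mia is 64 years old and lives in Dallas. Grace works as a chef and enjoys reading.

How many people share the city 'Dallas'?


Count: 1

1


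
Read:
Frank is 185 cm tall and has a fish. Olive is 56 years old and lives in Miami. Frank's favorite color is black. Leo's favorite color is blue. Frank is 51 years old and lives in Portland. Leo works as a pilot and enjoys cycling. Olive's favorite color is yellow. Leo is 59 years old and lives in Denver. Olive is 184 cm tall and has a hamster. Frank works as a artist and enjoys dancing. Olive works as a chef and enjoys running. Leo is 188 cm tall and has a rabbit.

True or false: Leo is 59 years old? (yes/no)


Leo is actually 59. yes

yes


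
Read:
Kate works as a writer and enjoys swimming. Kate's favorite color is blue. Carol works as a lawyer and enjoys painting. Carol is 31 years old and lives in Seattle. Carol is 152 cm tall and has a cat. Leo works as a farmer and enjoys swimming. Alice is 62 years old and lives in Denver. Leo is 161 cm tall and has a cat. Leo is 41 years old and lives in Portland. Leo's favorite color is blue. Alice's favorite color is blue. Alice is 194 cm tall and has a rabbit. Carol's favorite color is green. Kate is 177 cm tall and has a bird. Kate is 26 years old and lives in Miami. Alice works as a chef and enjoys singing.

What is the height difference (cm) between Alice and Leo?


|194 - 161| = 33

33


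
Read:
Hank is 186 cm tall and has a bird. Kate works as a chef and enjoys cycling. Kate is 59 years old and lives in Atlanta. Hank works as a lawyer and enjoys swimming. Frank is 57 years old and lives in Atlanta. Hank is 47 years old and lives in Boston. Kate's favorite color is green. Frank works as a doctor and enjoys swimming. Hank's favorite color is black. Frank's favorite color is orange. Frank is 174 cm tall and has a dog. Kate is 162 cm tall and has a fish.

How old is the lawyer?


The lawyer is Hank, age 47

47


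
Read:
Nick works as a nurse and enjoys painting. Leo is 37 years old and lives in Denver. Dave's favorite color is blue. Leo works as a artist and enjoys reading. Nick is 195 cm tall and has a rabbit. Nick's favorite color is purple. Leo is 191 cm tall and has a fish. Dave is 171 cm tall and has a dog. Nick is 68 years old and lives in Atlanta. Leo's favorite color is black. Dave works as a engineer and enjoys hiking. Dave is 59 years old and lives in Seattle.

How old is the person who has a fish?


Person with fish is Leo, age 37

37


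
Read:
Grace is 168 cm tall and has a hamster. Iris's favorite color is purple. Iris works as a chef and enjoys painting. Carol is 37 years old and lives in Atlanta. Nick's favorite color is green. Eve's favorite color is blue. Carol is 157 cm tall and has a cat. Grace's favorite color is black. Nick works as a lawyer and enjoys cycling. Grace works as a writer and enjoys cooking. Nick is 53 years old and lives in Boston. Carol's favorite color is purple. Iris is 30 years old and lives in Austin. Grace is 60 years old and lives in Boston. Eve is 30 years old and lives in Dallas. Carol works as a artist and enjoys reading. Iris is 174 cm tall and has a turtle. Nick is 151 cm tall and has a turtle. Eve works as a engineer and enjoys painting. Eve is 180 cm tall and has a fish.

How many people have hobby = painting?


Count: 2

2


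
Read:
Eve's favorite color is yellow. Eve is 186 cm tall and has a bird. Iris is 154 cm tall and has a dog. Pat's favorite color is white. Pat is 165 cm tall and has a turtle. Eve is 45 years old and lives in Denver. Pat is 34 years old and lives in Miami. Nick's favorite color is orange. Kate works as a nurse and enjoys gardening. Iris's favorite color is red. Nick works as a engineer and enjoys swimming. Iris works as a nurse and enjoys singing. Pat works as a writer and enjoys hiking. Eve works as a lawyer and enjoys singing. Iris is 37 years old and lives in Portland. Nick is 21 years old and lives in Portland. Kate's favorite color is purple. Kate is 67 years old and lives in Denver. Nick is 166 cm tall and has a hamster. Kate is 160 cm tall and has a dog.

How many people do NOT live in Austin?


Not in Austin: 5

5


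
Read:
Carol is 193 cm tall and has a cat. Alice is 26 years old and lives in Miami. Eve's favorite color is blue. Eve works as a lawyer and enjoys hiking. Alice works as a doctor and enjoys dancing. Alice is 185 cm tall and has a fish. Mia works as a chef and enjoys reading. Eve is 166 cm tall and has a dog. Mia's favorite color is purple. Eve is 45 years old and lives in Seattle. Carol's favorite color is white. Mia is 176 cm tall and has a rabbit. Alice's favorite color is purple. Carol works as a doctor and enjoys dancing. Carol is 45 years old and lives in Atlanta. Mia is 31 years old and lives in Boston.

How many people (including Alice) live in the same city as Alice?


Alice lives in Miami. Count = 1

1


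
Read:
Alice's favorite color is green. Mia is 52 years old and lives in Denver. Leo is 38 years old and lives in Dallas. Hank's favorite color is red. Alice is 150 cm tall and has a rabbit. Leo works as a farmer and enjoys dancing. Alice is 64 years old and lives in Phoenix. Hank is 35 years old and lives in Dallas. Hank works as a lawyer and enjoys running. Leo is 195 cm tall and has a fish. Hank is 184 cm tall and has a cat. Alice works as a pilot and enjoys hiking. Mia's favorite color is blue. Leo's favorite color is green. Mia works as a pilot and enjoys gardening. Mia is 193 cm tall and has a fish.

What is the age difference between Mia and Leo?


|52 - 38| = 14

14


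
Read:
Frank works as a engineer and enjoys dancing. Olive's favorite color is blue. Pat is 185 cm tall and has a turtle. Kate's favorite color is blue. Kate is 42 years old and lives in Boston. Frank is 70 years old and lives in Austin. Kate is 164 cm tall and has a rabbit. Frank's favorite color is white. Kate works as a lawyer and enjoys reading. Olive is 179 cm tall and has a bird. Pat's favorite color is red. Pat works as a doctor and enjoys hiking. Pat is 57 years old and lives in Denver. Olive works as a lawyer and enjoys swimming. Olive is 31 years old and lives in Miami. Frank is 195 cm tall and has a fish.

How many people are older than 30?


Filter: 4

4


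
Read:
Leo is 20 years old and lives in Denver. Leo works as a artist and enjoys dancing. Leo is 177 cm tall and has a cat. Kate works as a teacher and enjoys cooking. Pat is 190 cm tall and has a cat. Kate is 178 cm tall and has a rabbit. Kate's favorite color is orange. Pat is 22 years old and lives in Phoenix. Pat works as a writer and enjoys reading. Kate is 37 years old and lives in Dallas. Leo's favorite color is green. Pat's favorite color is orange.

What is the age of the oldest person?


Oldest: Kate at 37

37


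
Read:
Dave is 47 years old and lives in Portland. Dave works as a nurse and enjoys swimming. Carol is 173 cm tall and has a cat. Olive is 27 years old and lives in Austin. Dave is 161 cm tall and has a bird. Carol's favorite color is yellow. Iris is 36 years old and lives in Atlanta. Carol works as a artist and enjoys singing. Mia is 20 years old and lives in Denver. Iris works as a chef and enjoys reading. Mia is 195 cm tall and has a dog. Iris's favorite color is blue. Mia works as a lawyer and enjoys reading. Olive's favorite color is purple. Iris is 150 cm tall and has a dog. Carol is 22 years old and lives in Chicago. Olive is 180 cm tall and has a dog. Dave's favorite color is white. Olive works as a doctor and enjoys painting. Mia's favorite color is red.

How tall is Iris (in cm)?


Iris is 150 cm tall

150


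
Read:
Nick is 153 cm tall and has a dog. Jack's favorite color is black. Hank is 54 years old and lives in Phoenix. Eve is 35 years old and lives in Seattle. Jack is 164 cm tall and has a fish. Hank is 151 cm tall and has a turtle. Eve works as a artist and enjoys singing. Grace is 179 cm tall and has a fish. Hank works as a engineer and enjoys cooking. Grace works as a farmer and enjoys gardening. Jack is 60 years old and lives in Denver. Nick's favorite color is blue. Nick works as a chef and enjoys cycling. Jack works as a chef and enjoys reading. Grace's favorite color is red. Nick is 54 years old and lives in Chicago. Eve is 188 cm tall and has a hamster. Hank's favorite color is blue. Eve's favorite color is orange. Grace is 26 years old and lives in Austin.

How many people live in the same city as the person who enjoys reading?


Person with hobby reading is Jack, city Denver. Count = 1

1


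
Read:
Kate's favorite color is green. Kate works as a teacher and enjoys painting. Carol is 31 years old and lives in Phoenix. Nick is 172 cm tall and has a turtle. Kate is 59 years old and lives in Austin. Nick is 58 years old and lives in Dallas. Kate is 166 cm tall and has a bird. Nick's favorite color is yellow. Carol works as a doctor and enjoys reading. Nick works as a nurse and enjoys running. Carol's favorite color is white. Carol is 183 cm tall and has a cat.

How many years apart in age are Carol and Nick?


31 vs 58, diff = 27

27


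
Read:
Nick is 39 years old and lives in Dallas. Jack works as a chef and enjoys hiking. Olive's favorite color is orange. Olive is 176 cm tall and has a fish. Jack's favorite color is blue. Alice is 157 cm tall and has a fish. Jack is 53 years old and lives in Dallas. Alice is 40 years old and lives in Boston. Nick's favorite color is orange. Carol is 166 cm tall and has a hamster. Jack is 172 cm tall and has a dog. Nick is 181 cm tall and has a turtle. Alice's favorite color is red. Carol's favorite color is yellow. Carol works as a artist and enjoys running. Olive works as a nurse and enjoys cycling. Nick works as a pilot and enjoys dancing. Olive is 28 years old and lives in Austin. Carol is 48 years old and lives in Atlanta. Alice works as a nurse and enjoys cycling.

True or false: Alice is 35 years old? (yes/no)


Alice is actually 40. no

no


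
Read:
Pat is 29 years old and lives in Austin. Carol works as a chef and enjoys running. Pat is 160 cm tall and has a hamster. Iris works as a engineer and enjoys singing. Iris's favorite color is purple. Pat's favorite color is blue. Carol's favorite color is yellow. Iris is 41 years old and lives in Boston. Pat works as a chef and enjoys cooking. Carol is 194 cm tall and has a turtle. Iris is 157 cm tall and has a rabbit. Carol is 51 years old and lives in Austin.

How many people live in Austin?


Count in Austin: 2

2


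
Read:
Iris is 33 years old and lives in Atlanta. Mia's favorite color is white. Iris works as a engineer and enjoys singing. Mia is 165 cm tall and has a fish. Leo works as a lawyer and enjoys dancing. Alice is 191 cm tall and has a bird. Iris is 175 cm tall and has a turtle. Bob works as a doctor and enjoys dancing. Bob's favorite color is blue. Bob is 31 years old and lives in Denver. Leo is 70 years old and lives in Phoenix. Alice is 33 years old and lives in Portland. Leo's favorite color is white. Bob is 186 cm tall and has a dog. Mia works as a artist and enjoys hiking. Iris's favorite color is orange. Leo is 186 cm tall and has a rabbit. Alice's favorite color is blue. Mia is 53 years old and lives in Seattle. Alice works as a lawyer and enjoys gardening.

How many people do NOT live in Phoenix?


Not in Phoenix: 4

4


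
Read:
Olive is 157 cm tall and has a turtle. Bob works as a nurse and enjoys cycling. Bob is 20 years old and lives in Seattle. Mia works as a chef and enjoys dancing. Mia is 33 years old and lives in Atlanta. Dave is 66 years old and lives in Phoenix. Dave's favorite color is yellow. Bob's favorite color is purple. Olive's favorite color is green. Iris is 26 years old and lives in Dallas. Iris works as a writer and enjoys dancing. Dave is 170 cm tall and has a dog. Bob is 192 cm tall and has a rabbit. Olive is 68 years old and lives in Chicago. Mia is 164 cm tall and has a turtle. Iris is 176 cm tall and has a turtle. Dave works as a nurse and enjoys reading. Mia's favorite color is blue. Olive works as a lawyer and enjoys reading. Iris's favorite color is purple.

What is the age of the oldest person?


Oldest: Olive at 68

68


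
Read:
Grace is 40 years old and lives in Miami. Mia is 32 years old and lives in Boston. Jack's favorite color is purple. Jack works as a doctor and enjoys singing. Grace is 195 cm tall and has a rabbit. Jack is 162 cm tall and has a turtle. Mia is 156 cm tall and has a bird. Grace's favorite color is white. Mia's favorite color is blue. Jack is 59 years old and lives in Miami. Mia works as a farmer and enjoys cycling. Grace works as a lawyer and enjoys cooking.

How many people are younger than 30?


Filter: 0

0


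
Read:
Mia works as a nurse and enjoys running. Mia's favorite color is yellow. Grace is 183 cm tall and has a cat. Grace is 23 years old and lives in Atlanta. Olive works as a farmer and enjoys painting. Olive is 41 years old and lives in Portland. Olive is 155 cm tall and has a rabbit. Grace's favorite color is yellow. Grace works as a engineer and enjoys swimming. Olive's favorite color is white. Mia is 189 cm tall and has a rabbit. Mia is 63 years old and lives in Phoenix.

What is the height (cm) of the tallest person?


Tallest: Mia at 189 cm

189


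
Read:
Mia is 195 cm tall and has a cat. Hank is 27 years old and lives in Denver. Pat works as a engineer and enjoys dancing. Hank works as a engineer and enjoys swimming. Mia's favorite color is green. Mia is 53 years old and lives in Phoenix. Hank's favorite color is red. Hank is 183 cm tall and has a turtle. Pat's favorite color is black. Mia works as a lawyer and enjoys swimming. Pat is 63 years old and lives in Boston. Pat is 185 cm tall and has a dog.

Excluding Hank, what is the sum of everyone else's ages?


Sum (excluding Hank): 116

116


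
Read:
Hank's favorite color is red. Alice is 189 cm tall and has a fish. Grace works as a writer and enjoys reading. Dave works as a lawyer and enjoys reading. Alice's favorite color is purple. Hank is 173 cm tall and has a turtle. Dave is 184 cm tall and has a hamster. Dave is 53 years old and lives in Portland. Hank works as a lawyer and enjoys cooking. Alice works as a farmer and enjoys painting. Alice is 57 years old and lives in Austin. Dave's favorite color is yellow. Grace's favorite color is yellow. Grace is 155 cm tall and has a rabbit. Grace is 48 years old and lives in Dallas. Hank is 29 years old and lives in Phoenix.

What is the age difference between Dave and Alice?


|53 - 57| = 4

4


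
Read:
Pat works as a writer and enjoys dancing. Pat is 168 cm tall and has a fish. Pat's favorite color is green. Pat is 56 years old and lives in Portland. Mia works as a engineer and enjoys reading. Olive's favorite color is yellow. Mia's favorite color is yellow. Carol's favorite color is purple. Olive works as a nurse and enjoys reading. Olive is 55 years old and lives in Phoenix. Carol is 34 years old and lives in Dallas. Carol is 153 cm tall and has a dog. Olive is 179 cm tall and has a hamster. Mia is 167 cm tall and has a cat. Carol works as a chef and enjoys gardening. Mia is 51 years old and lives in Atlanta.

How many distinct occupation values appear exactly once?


Unique occupation values: 4

4


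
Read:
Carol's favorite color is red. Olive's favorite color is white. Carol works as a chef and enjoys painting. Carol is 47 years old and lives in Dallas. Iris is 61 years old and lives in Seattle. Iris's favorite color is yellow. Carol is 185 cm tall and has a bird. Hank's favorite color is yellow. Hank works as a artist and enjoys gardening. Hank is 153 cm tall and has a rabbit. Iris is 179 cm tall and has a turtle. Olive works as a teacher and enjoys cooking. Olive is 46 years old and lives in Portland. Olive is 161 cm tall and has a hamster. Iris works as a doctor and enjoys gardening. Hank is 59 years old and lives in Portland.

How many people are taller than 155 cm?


Taller than 155: 3

3


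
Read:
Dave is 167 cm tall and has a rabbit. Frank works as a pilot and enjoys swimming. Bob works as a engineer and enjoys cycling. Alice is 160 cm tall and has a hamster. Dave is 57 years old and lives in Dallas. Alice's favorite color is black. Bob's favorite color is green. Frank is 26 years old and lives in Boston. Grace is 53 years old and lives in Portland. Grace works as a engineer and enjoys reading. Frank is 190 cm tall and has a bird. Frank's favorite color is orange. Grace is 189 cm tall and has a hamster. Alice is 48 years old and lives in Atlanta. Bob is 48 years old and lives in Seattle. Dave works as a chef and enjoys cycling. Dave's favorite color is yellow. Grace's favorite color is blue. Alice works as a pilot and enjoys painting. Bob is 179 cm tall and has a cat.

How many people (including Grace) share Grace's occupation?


Grace is a engineer. Count = 2

2


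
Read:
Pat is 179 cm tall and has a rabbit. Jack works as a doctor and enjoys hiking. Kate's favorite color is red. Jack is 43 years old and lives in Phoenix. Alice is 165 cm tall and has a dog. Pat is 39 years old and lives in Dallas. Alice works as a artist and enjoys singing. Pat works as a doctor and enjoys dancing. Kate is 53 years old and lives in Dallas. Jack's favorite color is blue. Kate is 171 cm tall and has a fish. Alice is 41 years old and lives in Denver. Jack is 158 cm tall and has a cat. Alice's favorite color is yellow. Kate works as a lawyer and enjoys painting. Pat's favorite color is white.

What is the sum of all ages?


39+53+41+43 = 176

176


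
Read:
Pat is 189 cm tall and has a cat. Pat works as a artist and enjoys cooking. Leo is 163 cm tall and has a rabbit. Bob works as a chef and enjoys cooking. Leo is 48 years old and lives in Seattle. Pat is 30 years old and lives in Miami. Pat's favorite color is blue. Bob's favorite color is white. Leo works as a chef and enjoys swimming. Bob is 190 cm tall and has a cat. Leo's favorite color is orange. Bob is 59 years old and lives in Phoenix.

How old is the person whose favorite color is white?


Person with favorite color=white is Bob, age 59

59


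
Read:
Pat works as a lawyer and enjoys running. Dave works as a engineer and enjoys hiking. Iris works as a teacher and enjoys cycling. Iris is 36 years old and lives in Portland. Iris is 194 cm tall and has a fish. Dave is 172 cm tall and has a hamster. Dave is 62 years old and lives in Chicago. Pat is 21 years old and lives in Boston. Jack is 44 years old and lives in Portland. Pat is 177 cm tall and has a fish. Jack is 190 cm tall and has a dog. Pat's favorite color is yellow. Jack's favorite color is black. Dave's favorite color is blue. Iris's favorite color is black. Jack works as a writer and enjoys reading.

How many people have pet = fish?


Count: 2

2


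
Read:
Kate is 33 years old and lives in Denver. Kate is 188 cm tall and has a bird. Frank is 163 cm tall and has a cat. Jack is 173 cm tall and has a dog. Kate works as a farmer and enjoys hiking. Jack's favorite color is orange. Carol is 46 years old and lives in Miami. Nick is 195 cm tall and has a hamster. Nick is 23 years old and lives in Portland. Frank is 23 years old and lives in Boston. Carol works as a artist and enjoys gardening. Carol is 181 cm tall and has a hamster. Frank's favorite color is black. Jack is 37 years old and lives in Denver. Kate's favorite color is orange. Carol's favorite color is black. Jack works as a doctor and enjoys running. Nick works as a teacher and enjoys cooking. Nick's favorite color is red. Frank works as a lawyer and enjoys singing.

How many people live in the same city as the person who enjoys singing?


Person with hobby singing is Frank, city Boston. Count = 1

1


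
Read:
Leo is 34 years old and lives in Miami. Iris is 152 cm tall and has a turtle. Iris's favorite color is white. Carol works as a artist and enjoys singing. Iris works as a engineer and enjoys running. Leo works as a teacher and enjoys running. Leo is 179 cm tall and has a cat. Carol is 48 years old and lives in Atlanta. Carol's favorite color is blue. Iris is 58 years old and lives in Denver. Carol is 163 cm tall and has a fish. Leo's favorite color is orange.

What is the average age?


Sum=140, n=3, avg=46.67

46.67


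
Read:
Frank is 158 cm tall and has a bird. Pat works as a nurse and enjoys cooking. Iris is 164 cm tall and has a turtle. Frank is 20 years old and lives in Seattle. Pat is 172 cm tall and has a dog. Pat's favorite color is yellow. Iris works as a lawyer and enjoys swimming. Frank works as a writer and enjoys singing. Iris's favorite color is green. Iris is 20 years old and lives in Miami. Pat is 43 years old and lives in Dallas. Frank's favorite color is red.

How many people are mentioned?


People: Iris, Frank, Pat. Count = 3

3


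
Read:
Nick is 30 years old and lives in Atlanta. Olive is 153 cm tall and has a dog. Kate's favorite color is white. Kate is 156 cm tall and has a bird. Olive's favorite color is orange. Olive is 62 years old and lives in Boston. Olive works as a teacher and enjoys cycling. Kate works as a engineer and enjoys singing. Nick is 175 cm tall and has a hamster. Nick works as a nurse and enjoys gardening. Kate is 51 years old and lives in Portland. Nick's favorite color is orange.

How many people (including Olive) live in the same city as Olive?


Olive lives in Boston. Count = 1

1


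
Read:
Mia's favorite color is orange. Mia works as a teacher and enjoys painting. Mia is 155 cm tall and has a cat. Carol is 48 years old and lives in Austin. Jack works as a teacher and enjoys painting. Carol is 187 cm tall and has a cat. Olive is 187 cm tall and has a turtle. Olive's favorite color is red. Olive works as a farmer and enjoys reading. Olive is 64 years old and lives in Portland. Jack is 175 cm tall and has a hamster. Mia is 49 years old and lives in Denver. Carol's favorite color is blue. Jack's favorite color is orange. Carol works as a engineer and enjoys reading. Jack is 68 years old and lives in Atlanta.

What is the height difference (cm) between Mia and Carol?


|155 - 187| = 32

32


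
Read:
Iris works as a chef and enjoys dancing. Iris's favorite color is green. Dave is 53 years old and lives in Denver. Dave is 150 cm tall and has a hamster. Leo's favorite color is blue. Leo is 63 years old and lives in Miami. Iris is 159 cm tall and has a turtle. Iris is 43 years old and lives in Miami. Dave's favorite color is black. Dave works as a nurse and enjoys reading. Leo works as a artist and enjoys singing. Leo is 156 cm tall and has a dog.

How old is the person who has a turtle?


Person with turtle is Iris, age 43

43


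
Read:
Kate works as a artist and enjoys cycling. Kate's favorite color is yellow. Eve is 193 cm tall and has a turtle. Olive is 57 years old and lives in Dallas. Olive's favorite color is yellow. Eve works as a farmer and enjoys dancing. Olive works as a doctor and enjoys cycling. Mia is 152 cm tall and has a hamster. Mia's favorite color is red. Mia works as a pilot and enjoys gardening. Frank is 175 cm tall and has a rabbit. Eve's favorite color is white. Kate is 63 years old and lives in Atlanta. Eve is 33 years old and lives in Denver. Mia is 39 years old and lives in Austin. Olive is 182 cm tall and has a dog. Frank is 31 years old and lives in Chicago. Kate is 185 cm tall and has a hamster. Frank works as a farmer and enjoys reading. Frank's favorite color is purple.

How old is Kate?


Kate is 63 years old

63


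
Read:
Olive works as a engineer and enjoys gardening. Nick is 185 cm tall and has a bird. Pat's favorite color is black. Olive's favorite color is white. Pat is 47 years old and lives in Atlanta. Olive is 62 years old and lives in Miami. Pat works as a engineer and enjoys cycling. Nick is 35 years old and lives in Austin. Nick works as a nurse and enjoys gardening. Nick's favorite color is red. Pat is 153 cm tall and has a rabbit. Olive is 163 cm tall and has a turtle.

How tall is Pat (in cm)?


Pat is 153 cm tall

153


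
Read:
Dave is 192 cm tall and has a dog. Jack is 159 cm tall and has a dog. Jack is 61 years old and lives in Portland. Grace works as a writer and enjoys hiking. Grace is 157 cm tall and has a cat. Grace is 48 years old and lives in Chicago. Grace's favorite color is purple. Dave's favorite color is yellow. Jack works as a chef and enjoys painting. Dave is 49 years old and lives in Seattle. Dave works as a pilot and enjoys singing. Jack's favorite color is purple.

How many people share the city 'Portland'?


Count: 1

1


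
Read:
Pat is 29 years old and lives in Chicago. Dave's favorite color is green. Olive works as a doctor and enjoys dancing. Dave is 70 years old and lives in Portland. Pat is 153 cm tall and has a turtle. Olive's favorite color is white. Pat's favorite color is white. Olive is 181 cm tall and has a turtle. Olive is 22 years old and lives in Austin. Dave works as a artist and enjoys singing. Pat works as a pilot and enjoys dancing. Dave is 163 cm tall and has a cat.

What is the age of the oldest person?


Oldest: Dave at 70

70


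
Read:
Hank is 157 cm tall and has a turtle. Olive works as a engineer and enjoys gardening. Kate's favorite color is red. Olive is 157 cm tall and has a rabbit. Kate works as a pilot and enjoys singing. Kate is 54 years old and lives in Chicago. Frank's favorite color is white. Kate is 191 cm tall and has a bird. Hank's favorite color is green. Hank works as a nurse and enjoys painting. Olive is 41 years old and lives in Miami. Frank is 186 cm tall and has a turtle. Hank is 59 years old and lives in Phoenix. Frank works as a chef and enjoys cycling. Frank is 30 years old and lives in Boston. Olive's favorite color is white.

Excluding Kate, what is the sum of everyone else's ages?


Sum (excluding Kate): 130

130


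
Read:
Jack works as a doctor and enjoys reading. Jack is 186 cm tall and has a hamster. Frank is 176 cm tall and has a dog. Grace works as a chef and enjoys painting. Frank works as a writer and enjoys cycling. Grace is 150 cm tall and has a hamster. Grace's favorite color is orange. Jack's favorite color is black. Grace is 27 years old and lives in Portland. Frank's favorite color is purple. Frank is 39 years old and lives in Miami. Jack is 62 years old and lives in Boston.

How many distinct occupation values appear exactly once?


Unique occupation values: 3

3


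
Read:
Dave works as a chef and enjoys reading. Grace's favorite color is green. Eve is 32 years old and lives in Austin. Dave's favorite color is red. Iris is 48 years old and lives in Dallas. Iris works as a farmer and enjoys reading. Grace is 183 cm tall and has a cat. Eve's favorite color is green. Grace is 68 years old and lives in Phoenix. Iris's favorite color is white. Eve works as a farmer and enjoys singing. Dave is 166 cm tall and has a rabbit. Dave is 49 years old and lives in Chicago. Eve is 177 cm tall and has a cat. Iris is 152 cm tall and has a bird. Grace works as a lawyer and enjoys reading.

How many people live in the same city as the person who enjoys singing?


Person with hobby singing is Eve, city Austin. Count = 1

1


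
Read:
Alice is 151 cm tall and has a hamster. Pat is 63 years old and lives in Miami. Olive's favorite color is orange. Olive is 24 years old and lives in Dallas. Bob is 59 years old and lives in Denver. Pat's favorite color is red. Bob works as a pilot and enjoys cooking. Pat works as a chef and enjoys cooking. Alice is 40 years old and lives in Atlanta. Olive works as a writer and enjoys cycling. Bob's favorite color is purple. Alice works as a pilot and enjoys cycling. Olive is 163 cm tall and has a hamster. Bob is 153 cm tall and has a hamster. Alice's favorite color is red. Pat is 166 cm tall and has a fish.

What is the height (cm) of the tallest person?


Tallest: Pat at 166 cm

166


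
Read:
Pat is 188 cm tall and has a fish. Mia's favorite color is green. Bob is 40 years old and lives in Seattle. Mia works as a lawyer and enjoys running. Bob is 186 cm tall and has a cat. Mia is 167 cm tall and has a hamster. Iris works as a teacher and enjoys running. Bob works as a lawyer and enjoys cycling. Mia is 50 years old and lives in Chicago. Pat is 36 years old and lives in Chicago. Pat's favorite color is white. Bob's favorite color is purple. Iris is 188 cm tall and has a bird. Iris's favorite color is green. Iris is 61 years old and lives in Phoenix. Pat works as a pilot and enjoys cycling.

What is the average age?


Sum=187, n=4, avg=46.75

46.75


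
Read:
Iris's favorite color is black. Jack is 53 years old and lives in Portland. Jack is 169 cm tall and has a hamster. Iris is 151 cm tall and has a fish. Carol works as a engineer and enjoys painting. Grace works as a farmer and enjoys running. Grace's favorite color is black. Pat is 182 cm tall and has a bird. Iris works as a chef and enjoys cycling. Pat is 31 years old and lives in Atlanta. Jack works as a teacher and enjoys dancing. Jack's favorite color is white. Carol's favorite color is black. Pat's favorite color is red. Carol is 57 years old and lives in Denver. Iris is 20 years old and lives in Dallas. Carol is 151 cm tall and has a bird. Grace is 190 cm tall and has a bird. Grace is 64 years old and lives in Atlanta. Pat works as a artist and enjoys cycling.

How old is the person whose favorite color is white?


Person with favorite color=white is Jack, age 53

53


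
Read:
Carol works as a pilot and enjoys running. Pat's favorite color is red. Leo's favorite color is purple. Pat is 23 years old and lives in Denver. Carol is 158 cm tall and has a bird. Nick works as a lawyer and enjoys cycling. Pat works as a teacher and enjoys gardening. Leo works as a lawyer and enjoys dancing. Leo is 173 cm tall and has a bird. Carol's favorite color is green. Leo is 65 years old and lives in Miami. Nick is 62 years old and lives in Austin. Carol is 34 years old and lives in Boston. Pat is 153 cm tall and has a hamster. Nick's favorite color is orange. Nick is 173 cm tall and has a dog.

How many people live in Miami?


Count in Miami: 1

1


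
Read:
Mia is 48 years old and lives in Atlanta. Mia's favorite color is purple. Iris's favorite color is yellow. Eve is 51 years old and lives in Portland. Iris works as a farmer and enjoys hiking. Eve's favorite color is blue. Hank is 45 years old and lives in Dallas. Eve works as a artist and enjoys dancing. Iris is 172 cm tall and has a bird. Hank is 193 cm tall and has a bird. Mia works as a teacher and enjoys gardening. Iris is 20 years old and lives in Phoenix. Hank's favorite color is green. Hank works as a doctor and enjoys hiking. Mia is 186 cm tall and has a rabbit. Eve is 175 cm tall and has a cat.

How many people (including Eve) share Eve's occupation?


Eve is a artist. Count = 1

1


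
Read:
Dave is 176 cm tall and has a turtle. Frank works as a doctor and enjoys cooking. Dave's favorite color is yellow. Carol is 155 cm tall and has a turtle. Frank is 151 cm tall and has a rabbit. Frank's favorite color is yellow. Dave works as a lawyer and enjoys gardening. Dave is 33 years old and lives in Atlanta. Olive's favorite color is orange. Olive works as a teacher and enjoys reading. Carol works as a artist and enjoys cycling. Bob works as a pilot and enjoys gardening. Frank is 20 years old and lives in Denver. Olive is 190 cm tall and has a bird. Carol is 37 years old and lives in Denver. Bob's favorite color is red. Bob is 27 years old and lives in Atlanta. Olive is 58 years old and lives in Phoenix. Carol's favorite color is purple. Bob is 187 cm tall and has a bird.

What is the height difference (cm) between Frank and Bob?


|151 - 187| = 36

36


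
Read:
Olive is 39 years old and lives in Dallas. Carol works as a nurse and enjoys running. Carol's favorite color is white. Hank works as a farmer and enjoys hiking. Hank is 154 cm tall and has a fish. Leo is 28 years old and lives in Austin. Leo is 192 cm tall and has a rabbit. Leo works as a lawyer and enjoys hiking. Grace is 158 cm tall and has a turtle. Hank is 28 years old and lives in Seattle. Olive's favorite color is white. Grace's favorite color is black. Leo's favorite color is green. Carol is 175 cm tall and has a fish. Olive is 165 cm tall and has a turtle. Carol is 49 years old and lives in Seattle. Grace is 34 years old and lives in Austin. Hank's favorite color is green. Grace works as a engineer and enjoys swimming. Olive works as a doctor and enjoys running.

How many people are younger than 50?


Filter: 5

5


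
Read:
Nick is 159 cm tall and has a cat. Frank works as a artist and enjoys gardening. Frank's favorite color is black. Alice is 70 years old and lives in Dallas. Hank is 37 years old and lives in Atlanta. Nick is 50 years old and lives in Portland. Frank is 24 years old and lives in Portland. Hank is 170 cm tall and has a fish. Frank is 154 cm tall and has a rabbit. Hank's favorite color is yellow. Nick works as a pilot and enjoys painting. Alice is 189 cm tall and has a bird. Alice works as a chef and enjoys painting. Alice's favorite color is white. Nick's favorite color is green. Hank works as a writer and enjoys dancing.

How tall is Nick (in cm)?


Nick is 159 cm tall

159


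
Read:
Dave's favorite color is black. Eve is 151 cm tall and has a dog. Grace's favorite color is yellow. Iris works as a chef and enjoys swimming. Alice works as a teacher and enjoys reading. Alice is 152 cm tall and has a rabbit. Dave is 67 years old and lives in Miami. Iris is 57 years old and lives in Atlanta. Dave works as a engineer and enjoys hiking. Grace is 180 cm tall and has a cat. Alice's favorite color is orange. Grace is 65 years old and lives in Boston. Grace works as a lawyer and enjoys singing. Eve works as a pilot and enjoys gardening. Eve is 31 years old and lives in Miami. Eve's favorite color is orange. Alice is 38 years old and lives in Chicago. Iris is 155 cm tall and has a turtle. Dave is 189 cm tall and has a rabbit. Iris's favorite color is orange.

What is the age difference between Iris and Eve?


|57 - 31| = 26

26


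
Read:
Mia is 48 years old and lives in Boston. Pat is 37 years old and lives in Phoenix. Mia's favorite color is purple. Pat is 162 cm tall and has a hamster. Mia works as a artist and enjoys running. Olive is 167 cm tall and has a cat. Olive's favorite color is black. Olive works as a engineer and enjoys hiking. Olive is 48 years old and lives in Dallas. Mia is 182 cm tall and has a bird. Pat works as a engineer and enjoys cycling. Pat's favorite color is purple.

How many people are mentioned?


People: Pat, Mia, Olive. Count = 3

3


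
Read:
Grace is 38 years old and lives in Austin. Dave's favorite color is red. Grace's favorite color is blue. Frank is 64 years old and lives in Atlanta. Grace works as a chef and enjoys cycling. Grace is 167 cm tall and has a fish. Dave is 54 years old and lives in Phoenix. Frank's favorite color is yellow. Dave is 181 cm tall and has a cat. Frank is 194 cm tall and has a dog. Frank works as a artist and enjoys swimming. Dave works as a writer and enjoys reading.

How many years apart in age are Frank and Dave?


64 vs 54, diff = 10

10
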